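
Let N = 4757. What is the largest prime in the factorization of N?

71

4757 = 67 · 71
71 is prime.
So 4757 = 67 · 71; the largest prime factor is 71.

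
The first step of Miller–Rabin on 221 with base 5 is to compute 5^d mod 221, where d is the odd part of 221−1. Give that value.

112

221 − 1 = 220 = 2^2 · 55, so d = 55.
5^1 ≡ 5 (mod 221)
5^2 ≡ 5^2 = 25 ≡ 25 (mod 221)
5^4 ≡ 25^2 = 625 ≡ 183 (mod 221)
5^8 ≡ 183^2 = 33489 ≡ 118 (mod 221)
5^16 ≡ 118^2 = 13924 ≡ 1 (mod 221)
5^32 ≡ 1^2 = 1 ≡ 1 (mod 221)
55 = 32 + 16 + 4 + 2 + 1 in binary powers of 2.
So 5^55 ≡ 1 · 1 · 183 · 25 · 5 ≡ 112 (mod 221).
Squaring chain: 112 → 168; never reaches −1, so base 5 is a Miller–Rabin witness that 221 is composite.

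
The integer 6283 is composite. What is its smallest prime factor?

6283 is odd.
Digit sum 19, not divisible by 3.
Ends in 3: not divisible by 5.
7: 6283 = 7·897 + 4
11: 6283 = 11·571 + 2
13: 6283 = 13·483 + 4
17: 6283 = 17·369 + 10
19: 6283 = 19·330 + 13
23: 6283 = 23·273 + 4
29: 6283 = 29·216 + 19
31: 6283 = 31·202 + 21
37: 6283 = 37·169 + 30
41: 6283 = 41·153 + 10
43: 6283 = 43·146 + 5
47: 6283 = 47·133 + 32
53: 6283 = 53·118 + 29
59: 6283 = 59·106 + 29
61: 6283 = 61·103

61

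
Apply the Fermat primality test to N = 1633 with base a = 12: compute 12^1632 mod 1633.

12^1 ≡ 12 (mod 1633)
12^2 ≡ 12^2 = 144 ≡ 144 (mod 1633)
12^4 ≡ 144^2 = 20736 ≡ 1140 (mod 1633)
12^8 ≡ 1140^2 = 1299600 ≡ 1365 (mod 1633)
12^16 ≡ 1365^2 = 1863225 ≡ 1605 (mod 1633)
12^32 ≡ 1605^2 = 2576025 ≡ 784 (mod 1633)
12^64 ≡ 784^2 = 614656 ≡ 648 (mod 1633)
12^128 ≡ 648^2 = 419904 ≡ 223 (mod 1633)
12^256 ≡ 223^2 = 49729 ≡ 739 (mod 1633)
12^512 ≡ 739^2 = 546121 ≡ 699 (mod 1633)
12^1024 ≡ 699^2 = 488601 ≡ 334 (mod 1633)
1632 = 1024 + 512 + 64 + 32 in binary powers of 2.
So 12^1632 ≡ 334 · 699 · 648 · 784 ≡ 841 (mod 1633).
Since 841 ≠ 1, base 12 is a Fermat witness: 1633 is composite.

841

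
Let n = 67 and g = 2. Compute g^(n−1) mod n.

1

2^1 ≡ 2 (mod 67)
2^2 ≡ 2^2 = 4 ≡ 4 (mod 67)
2^4 ≡ 4^2 = 16 ≡ 16 (mod 67)
2^8 ≡ 16^2 = 256 ≡ 55 (mod 67)
2^16 ≡ 55^2 = 3025 ≡ 10 (mod 67)
2^32 ≡ 10^2 = 100 ≡ 33 (mod 67)
2^64 ≡ 33^2 = 1089 ≡ 17 (mod 67)
66 = 64 + 2 in binary powers of 2.
So 2^66 ≡ 17 · 4 ≡ 1 (mod 67).
Since the result is 1, base 2 gives no evidence that 67 is composite.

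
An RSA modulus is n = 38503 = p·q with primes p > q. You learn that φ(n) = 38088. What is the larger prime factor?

φ(n) = (p−1)(q−1) = n − (p+q) + 1, so p + q = 38503 − 38088 + 1 = 416.
p and q are the roots of t² − 416t + 38503 = 0.
Discriminant: 416² − 4·38503 = 173056 − 154012 = 19044; √19044 = 138.
q = (416 − 138)/2 = 139, p = (416 + 138)/2 = 277.
Check: 139 · 277 = 38503.

277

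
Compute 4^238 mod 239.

1

4^1 ≡ 4 (mod 239)
4^2 ≡ 4^2 = 16 ≡ 16 (mod 239)
4^4 ≡ 16^2 = 256 ≡ 17 (mod 239)
4^8 ≡ 17^2 = 289 ≡ 50 (mod 239)
4^16 ≡ 50^2 = 2500 ≡ 110 (mod 239)
4^32 ≡ 110^2 = 12100 ≡ 150 (mod 239)
4^64 ≡ 150^2 = 22500 ≡ 34 (mod 239)
4^128 ≡ 34^2 = 1156 ≡ 200 (mod 239)
238 = 128 + 64 + 32 + 8 + 4 + 2 in binary powers of 2.
So 4^238 ≡ 200 · 34 · 150 · 50 · 17 · 16 ≡ 1 (mod 239).
Since the result is 1, base 4 gives no evidence that 239 is composite.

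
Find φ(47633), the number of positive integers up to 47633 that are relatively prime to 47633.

Factor: 47633 = 19 · 23 · 109.
φ(47633) = (19−1) · (23−1) · (109−1) = 18 · 22 · 108 = 42768.

42768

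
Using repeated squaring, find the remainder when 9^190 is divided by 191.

1

9^1 ≡ 9 (mod 191)
9^2 ≡ 9^2 = 81 ≡ 81 (mod 191)
9^4 ≡ 81^2 = 6561 ≡ 67 (mod 191)
9^8 ≡ 67^2 = 4489 ≡ 96 (mod 191)
9^16 ≡ 96^2 = 9216 ≡ 48 (mod 191)
9^32 ≡ 48^2 = 2304 ≡ 12 (mod 191)
9^64 ≡ 12^2 = 144 ≡ 144 (mod 191)
9^128 ≡ 144^2 = 20736 ≡ 108 (mod 191)
190 = 128 + 32 + 16 + 8 + 4 + 2 in binary powers of 2.
So 9^190 ≡ 108 · 12 · 48 · 96 · 67 · 81 ≡ 1 (mod 191).
Since the result is 1, base 9 gives no evidence that 191 is composite.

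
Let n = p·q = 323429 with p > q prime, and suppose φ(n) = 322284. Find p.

φ(n) = (p−1)(q−1) = n − (p+q) + 1, so p + q = 323429 − 322284 + 1 = 1146.
p and q are the roots of t² − 1146t + 323429 = 0.
Discriminant: 1146² − 4·323429 = 1313316 − 1293716 = 19600; √19600 = 140.
q = (1146 − 140)/2 = 503, p = (1146 + 140)/2 = 643.
Check: 503 · 643 = 323429.

643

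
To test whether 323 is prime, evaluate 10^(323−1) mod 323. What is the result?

10^1 ≡ 10 (mod 323)
10^2 ≡ 10^2 = 100 ≡ 100 (mod 323)
10^4 ≡ 100^2 = 10000 ≡ 310 (mod 323)
10^8 ≡ 310^2 = 96100 ≡ 169 (mod 323)
10^16 ≡ 169^2 = 28561 ≡ 137 (mod 323)
10^32 ≡ 137^2 = 18769 ≡ 35 (mod 323)
10^64 ≡ 35^2 = 1225 ≡ 256 (mod 323)
10^128 ≡ 256^2 = 65536 ≡ 290 (mod 323)
10^256 ≡ 290^2 = 84100 ≡ 120 (mod 323)
322 = 256 + 64 + 2 in binary powers of 2.
So 10^322 ≡ 120 · 256 · 100 ≡ 270 (mod 323).
Since 270 ≠ 1, base 10 is a Fermat witness: 323 is composite.

270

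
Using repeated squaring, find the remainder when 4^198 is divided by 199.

4^1 ≡ 4 (mod 199)
4^2 ≡ 4^2 = 16 ≡ 16 (mod 199)
4^4 ≡ 16^2 = 256 ≡ 57 (mod 199)
4^8 ≡ 57^2 = 3249 ≡ 65 (mod 199)
4^16 ≡ 65^2 = 4225 ≡ 46 (mod 199)
4^32 ≡ 46^2 = 2116 ≡ 126 (mod 199)
4^64 ≡ 126^2 = 15876 ≡ 155 (mod 199)
4^128 ≡ 155^2 = 24025 ≡ 145 (mod 199)
198 = 128 + 64 + 4 + 2 in binary powers of 2.
So 4^198 ≡ 145 · 155 · 57 · 16 ≡ 1 (mod 199).
Since the result is 1, base 4 gives no evidence that 199 is composite.

1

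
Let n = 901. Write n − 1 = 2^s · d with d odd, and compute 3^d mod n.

901 − 1 = 900 = 2^2 · 225, so d = 225.
3^1 ≡ 3 (mod 901)
3^2 ≡ 3^2 = 9 ≡ 9 (mod 901)
3^4 ≡ 9^2 = 81 ≡ 81 (mod 901)
3^8 ≡ 81^2 = 6561 ≡ 254 (mod 901)
3^16 ≡ 254^2 = 64516 ≡ 545 (mod 901)
3^32 ≡ 545^2 = 297025 ≡ 596 (mod 901)
3^64 ≡ 596^2 = 355216 ≡ 222 (mod 901)
3^128 ≡ 222^2 = 49284 ≡ 630 (mod 901)
225 = 128 + 64 + 32 + 1 in binary powers of 2.
So 3^225 ≡ 630 · 222 · 596 · 3 ≡ 734 (mod 901).
Squaring chain: 734 → 859; never reaches −1, so base 3 is a Miller–Rabin witness that 901 is composite.

734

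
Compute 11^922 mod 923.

11^1 ≡ 11 (mod 923)
11^2 ≡ 11^2 = 121 ≡ 121 (mod 923)
11^4 ≡ 121^2 = 14641 ≡ 796 (mod 923)
11^8 ≡ 796^2 = 633616 ≡ 438 (mod 923)
11^16 ≡ 438^2 = 191844 ≡ 783 (mod 923)
11^32 ≡ 783^2 = 613089 ≡ 217 (mod 923)
11^64 ≡ 217^2 = 47089 ≡ 16 (mod 923)
11^128 ≡ 16^2 = 256 ≡ 256 (mod 923)
11^256 ≡ 256^2 = 65536 ≡ 3 (mod 923)
11^512 ≡ 3^2 = 9 ≡ 9 (mod 923)
922 = 512 + 256 + 128 + 16 + 8 + 2 in binary powers of 2.
So 11^922 ≡ 9 · 3 · 256 · 783 · 438 · 121 ≡ 322 (mod 923).
Since 322 ≠ 1, base 11 is a Fermat witness: 923 is composite.

322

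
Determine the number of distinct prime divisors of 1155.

4

1155 = 3 · 385
385 = 5 · 77
77 = 7 · 11
1155 = 3 · 5 · 7 · 11, which has 4 distinct prime factors.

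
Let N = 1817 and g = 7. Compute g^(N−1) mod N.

1304

7^1 ≡ 7 (mod 1817)
7^2 ≡ 7^2 = 49 ≡ 49 (mod 1817)
7^4 ≡ 49^2 = 2401 ≡ 584 (mod 1817)
7^8 ≡ 584^2 = 341056 ≡ 1277 (mod 1817)
7^16 ≡ 1277^2 = 1630729 ≡ 880 (mod 1817)
7^32 ≡ 880^2 = 774400 ≡ 358 (mod 1817)
7^64 ≡ 358^2 = 128164 ≡ 974 (mod 1817)
7^128 ≡ 974^2 = 948676 ≡ 202 (mod 1817)
7^256 ≡ 202^2 = 40804 ≡ 830 (mod 1817)
7^512 ≡ 830^2 = 688900 ≡ 257 (mod 1817)
7^1024 ≡ 257^2 = 66049 ≡ 637 (mod 1817)
1816 = 1024 + 512 + 256 + 16 + 8 in binary powers of 2.
So 7^1816 ≡ 637 · 257 · 830 · 880 · 1277 ≡ 1304 (mod 1817).
Since 1304 ≠ 1, base 7 is a Fermat witness: 1817 is composite.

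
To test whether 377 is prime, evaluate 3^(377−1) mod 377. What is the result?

3^1 ≡ 3 (mod 377)
3^2 ≡ 3^2 = 9 ≡ 9 (mod 377)
3^4 ≡ 9^2 = 81 ≡ 81 (mod 377)
3^8 ≡ 81^2 = 6561 ≡ 152 (mod 377)
3^16 ≡ 152^2 = 23104 ≡ 107 (mod 377)
3^32 ≡ 107^2 = 11449 ≡ 139 (mod 377)
3^64 ≡ 139^2 = 19321 ≡ 94 (mod 377)
3^128 ≡ 94^2 = 8836 ≡ 165 (mod 377)
3^256 ≡ 165^2 = 27225 ≡ 81 (mod 377)
376 = 256 + 64 + 32 + 16 + 8 in binary powers of 2.
So 3^376 ≡ 81 · 94 · 139 · 107 · 152 ≡ 16 (mod 377).
Since 16 ≠ 1, base 3 is a Fermat witness: 377 is composite.

16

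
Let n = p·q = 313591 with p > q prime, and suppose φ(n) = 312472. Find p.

φ(n) = (p−1)(q−1) = n − (p+q) + 1, so p + q = 313591 − 312472 + 1 = 1120.
p and q are the roots of t² − 1120t + 313591 = 0.
Discriminant: 1120² − 4·313591 = 1254400 − 1254364 = 36; √36 = 6.
q = (1120 − 6)/2 = 557, p = (1120 + 6)/2 = 563.
Check: 557 · 563 = 313591.

563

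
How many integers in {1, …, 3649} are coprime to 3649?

Factor: 3649 = 41 · 89.
φ(3649) = (41−1) · (89−1) = 40 · 88 = 3520.

3520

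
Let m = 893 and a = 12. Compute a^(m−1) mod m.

178

12^1 ≡ 12 (mod 893)
12^2 ≡ 12^2 = 144 ≡ 144 (mod 893)
12^4 ≡ 144^2 = 20736 ≡ 197 (mod 893)
12^8 ≡ 197^2 = 38809 ≡ 410 (mod 893)
12^16 ≡ 410^2 = 168100 ≡ 216 (mod 893)
12^32 ≡ 216^2 = 46656 ≡ 220 (mod 893)
12^64 ≡ 220^2 = 48400 ≡ 178 (mod 893)
12^128 ≡ 178^2 = 31684 ≡ 429 (mod 893)
12^256 ≡ 429^2 = 184041 ≡ 83 (mod 893)
12^512 ≡ 83^2 = 6889 ≡ 638 (mod 893)
892 = 512 + 256 + 64 + 32 + 16 + 8 + 4 in binary powers of 2.
So 12^892 ≡ 638 · 83 · 178 · 220 · 216 · 410 · 197 ≡ 178 (mod 893).
Since 178 ≠ 1, base 12 is a Fermat witness: 893 is composite.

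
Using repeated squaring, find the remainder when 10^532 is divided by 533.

510

10^1 ≡ 10 (mod 533)
10^2 ≡ 10^2 = 100 ≡ 100 (mod 533)
10^4 ≡ 100^2 = 10000 ≡ 406 (mod 533)
10^8 ≡ 406^2 = 164836 ≡ 139 (mod 533)
10^16 ≡ 139^2 = 19321 ≡ 133 (mod 533)
10^32 ≡ 133^2 = 17689 ≡ 100 (mod 533)
10^64 ≡ 100^2 = 10000 ≡ 406 (mod 533)
10^128 ≡ 406^2 = 164836 ≡ 139 (mod 533)
10^256 ≡ 139^2 = 19321 ≡ 133 (mod 533)
10^512 ≡ 133^2 = 17689 ≡ 100 (mod 533)
532 = 512 + 16 + 4 in binary powers of 2.
So 10^532 ≡ 100 · 133 · 406 ≡ 510 (mod 533).
Since 510 ≠ 1, base 10 is a Fermat witness: 533 is composite.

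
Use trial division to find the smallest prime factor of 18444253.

73

18444253 is odd.
Digit sum 31, not divisible by 3.
Ends in 3: not divisible by 5.
7: 18444253 = 7·2634893 + 2
11: 18444253 = 11·1676750 + 3
13: 18444253 = 13·1418788 + 9
17: 18444253 = 17·1084956 + 1
19: 18444253 = 19·970750 + 3
23: 18444253 = 23·801924 + 1
29: 18444253 = 29·636008 + 21
31: 18444253 = 31·594975 + 28
37: 18444253 = 37·498493 + 12
41: 18444253 = 41·449859 + 34
43: 18444253 = 43·428936 + 5
47: 18444253 = 47·392430 + 43
53: 18444253 = 53·348004 + 41
59: 18444253 = 59·312614 + 27
61: 18444253 = 61·302364 + 49
67: 18444253 = 67·275287 + 24
71: 18444253 = 71·259778 + 15
73: 18444253 = 73·252661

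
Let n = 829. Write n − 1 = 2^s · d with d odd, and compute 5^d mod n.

1

829 − 1 = 828 = 2^2 · 207, so d = 207.
5^1 ≡ 5 (mod 829)
5^2 ≡ 5^2 = 25 ≡ 25 (mod 829)
5^4 ≡ 25^2 = 625 ≡ 625 (mod 829)
5^8 ≡ 625^2 = 390625 ≡ 166 (mod 829)
5^16 ≡ 166^2 = 27556 ≡ 199 (mod 829)
5^32 ≡ 199^2 = 39601 ≡ 638 (mod 829)
5^64 ≡ 638^2 = 407044 ≡ 5 (mod 829)
5^128 ≡ 5^2 = 25 ≡ 25 (mod 829)
207 = 128 + 64 + 8 + 4 + 2 + 1 in binary powers of 2.
So 5^207 ≡ 25 · 5 · 166 · 625 · 25 · 5 ≡ 1 (mod 829).
Since 5^d ≡ 1 (mod 829), base 5 does not prove 829 composite.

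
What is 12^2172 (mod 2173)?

12^1 ≡ 12 (mod 2173)
12^2 ≡ 12^2 = 144 ≡ 144 (mod 2173)
12^4 ≡ 144^2 = 20736 ≡ 1179 (mod 2173)
12^8 ≡ 1179^2 = 1390041 ≡ 1494 (mod 2173)
12^16 ≡ 1494^2 = 2232036 ≡ 365 (mod 2173)
12^32 ≡ 365^2 = 133225 ≡ 672 (mod 2173)
12^64 ≡ 672^2 = 451584 ≡ 1773 (mod 2173)
12^128 ≡ 1773^2 = 3143529 ≡ 1371 (mod 2173)
12^256 ≡ 1371^2 = 1879641 ≡ 2169 (mod 2173)
12^512 ≡ 2169^2 = 4704561 ≡ 16 (mod 2173)
12^1024 ≡ 16^2 = 256 ≡ 256 (mod 2173)
12^2048 ≡ 256^2 = 65536 ≡ 346 (mod 2173)
2172 = 2048 + 64 + 32 + 16 + 8 + 4 in binary powers of 2.
So 12^2172 ≡ 346 · 1773 · 672 · 365 · 1494 · 1179 ≡ 148 (mod 2173).
Since 148 ≠ 1, base 12 is a Fermat witness: 2173 is composite.

148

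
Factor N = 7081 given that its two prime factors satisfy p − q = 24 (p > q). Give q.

73

Since p = q + 24, we have 7081 = q(q + 24), so q² + 24q − 7081 = 0.
Discriminant: 24² + 4·7081 = 576 + 28324 = 28900; √28900 = 170.
q = (−24 + 170)/2 = 73, and p = q + 24 = 97.
Check: 73 · 97 = 7081.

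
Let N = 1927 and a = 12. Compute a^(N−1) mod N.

1840

12^1 ≡ 12 (mod 1927)
12^2 ≡ 12^2 = 144 ≡ 144 (mod 1927)
12^4 ≡ 144^2 = 20736 ≡ 1466 (mod 1927)
12^8 ≡ 1466^2 = 2149156 ≡ 551 (mod 1927)
12^16 ≡ 551^2 = 303601 ≡ 1062 (mod 1927)
12^32 ≡ 1062^2 = 1127844 ≡ 549 (mod 1927)
12^64 ≡ 549^2 = 301401 ≡ 789 (mod 1927)
12^128 ≡ 789^2 = 622521 ≡ 100 (mod 1927)
12^256 ≡ 100^2 = 10000 ≡ 365 (mod 1927)
12^512 ≡ 365^2 = 133225 ≡ 262 (mod 1927)
12^1024 ≡ 262^2 = 68644 ≡ 1199 (mod 1927)
1926 = 1024 + 512 + 256 + 128 + 4 + 2 in binary powers of 2.
So 12^1926 ≡ 1199 · 262 · 365 · 100 · 1466 · 144 ≡ 1840 (mod 1927).
Since 1840 ≠ 1, base 12 is a Fermat witness: 1927 is composite.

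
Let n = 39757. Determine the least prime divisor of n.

39757 is odd.
Digit sum 31, not divisible by 3.
Ends in 7: not divisible by 5.
7: 39757 = 7·5679 + 4
11: 39757 = 11·3614 + 3
13: 39757 = 13·3058 + 3
17: 39757 = 17·2338 + 11
19: 39757 = 19·2092 + 9
23: 39757 = 23·1728 + 13
29: 39757 = 29·1370 + 27
31: 39757 = 31·1282 + 15
37: 39757 = 37·1074 + 19
41: 39757 = 41·969 + 28
43: 39757 = 43·924 + 25
47: 39757 = 47·845 + 42
53: 39757 = 53·750 + 7
59: 39757 = 59·673 + 50
61: 39757 = 61·651 + 46
67: 39757 = 67·593 + 26
71: 39757 = 71·559 + 68
73: 39757 = 73·544 + 45
79: 39757 = 79·503 + 20
83: 39757 = 83·479

83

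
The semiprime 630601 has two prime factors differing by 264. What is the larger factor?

937

Since p = q + 264, we have 630601 = q(q + 264), so q² + 264q − 630601 = 0.
Discriminant: 264² + 4·630601 = 69696 + 2522404 = 2592100; √2592100 = 1610.
q = (−264 + 1610)/2 = 673, and p = q + 264 = 937.
Check: 673 · 937 = 630601.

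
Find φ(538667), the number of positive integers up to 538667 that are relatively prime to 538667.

516672

Factor: 538667 = 47 · 73 · 157.
φ(538667) = (47−1) · (73−1) · (157−1) = 46 · 72 · 156 = 516672.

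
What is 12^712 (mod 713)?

12^1 ≡ 12 (mod 713)
12^2 ≡ 12^2 = 144 ≡ 144 (mod 713)
12^4 ≡ 144^2 = 20736 ≡ 59 (mod 713)
12^8 ≡ 59^2 = 3481 ≡ 629 (mod 713)
12^16 ≡ 629^2 = 395641 ≡ 639 (mod 713)
12^32 ≡ 639^2 = 408321 ≡ 485 (mod 713)
12^64 ≡ 485^2 = 235225 ≡ 648 (mod 713)
12^128 ≡ 648^2 = 419904 ≡ 660 (mod 713)
12^256 ≡ 660^2 = 435600 ≡ 670 (mod 713)
12^512 ≡ 670^2 = 448900 ≡ 423 (mod 713)
712 = 512 + 128 + 64 + 8 in binary powers of 2.
So 12^712 ≡ 423 · 660 · 648 · 629 ≡ 100 (mod 713).
Since 100 ≠ 1, base 12 is a Fermat witness: 713 is composite.

100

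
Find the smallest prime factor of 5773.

23

5773 is odd.
Digit sum 22, not divisible by 3.
Ends in 3: not divisible by 5.
7: 5773 = 7·824 + 5
11: 5773 = 11·524 + 9
13: 5773 = 13·444 + 1
17: 5773 = 17·339 + 10
19: 5773 = 19·303 + 16
23: 5773 = 23·251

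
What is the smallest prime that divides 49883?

83

49883 is odd.
Digit sum 32, not divisible by 3.
Ends in 3: not divisible by 5.
7: 49883 = 7·7126 + 1
11: 49883 = 11·4534 + 9
13: 49883 = 13·3837 + 2
17: 49883 = 17·2934 + 5
19: 49883 = 19·2625 + 8
23: 49883 = 23·2168 + 19
29: 49883 = 29·1720 + 3
31: 49883 = 31·1609 + 4
37: 49883 = 37·1348 + 7
41: 49883 = 41·1216 + 27
43: 49883 = 43·1160 + 3
47: 49883 = 47·1061 + 16
53: 49883 = 53·941 + 10
59: 49883 = 59·845 + 28
61: 49883 = 61·817 + 46
67: 49883 = 67·744 + 35
71: 49883 = 71·702 + 41
73: 49883 = 73·683 + 24
79: 49883 = 79·631 + 34
83: 49883 = 83·601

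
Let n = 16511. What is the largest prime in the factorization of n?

79

16511 = 11 · 1501
1501 = 19 · 79
79 is prime.
So 16511 = 11 · 19 · 79; the largest prime factor is 79.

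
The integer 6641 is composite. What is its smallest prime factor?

29

6641 is odd.
Digit sum 17, not divisible by 3.
Ends in 1: not divisible by 5.
7: 6641 = 7·948 + 5
11: 6641 = 11·603 + 8
13: 6641 = 13·510 + 11
17: 6641 = 17·390 + 11
19: 6641 = 19·349 + 10
23: 6641 = 23·288 + 17
29: 6641 = 29·229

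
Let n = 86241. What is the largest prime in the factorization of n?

86241 = 3 · 28747
28747 = 17 · 1691
1691 = 19 · 89
89 is prime.
So 86241 = 3 · 17 · 19 · 89; the largest prime factor is 89.

89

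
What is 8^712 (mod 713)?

188

8^1 ≡ 8 (mod 713)
8^2 ≡ 8^2 = 64 ≡ 64 (mod 713)
8^4 ≡ 64^2 = 4096 ≡ 531 (mod 713)
8^8 ≡ 531^2 = 281961 ≡ 326 (mod 713)
8^16 ≡ 326^2 = 106276 ≡ 39 (mod 713)
8^32 ≡ 39^2 = 1521 ≡ 95 (mod 713)
8^64 ≡ 95^2 = 9025 ≡ 469 (mod 713)
8^128 ≡ 469^2 = 219961 ≡ 357 (mod 713)
8^256 ≡ 357^2 = 127449 ≡ 535 (mod 713)
8^512 ≡ 535^2 = 286225 ≡ 312 (mod 713)
712 = 512 + 128 + 64 + 8 in binary powers of 2.
So 8^712 ≡ 312 · 357 · 469 · 326 ≡ 188 (mod 713).
Since 188 ≠ 1, base 8 is a Fermat witness: 713 is composite.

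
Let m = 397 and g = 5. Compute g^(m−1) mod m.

5^1 ≡ 5 (mod 397)
5^2 ≡ 5^2 = 25 ≡ 25 (mod 397)
5^4 ≡ 25^2 = 625 ≡ 228 (mod 397)
5^8 ≡ 228^2 = 51984 ≡ 374 (mod 397)
5^16 ≡ 374^2 = 139876 ≡ 132 (mod 397)
5^32 ≡ 132^2 = 17424 ≡ 353 (mod 397)
5^64 ≡ 353^2 = 124609 ≡ 348 (mod 397)
5^128 ≡ 348^2 = 121104 ≡ 19 (mod 397)
5^256 ≡ 19^2 = 361 ≡ 361 (mod 397)
396 = 256 + 128 + 8 + 4 in binary powers of 2.
So 5^396 ≡ 361 · 19 · 374 · 228 ≡ 1 (mod 397).
Since the result is 1, base 5 gives no evidence that 397 is composite.

1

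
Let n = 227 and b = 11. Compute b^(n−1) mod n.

11^1 ≡ 11 (mod 227)
11^2 ≡ 11^2 = 121 ≡ 121 (mod 227)
11^4 ≡ 121^2 = 14641 ≡ 113 (mod 227)
11^8 ≡ 113^2 = 12769 ≡ 57 (mod 227)
11^16 ≡ 57^2 = 3249 ≡ 71 (mod 227)
11^32 ≡ 71^2 = 5041 ≡ 47 (mod 227)
11^64 ≡ 47^2 = 2209 ≡ 166 (mod 227)
11^128 ≡ 166^2 = 27556 ≡ 89 (mod 227)
226 = 128 + 64 + 32 + 2 in binary powers of 2.
So 11^226 ≡ 89 · 166 · 47 · 121 ≡ 1 (mod 227).
Since the result is 1, base 11 gives no evidence that 227 is composite.

1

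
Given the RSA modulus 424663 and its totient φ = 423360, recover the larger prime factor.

φ(n) = (p−1)(q−1) = n − (p+q) + 1, so p + q = 424663 − 423360 + 1 = 1304.
p and q are the roots of t² − 1304t + 424663 = 0.
Discriminant: 1304² − 4·424663 = 1700416 − 1698652 = 1764; √1764 = 42.
q = (1304 − 42)/2 = 631, p = (1304 + 42)/2 = 673.
Check: 631 · 673 = 424663.

673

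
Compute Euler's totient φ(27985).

Factor: 27985 = 5 · 29 · 193.
φ(27985) = (5−1) · (29−1) · (193−1) = 4 · 28 · 192 = 21504.

21504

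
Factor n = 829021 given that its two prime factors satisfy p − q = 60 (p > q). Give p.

Since p = q + 60, we have 829021 = q(q + 60), so q² + 60q − 829021 = 0.
Discriminant: 60² + 4·829021 = 3600 + 3316084 = 3319684; √3319684 = 1822.
q = (−60 + 1822)/2 = 881, and p = q + 60 = 941.
Check: 881 · 941 = 829021.

941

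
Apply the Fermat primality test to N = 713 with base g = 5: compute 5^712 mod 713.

5^1 ≡ 5 (mod 713)
5^2 ≡ 5^2 = 25 ≡ 25 (mod 713)
5^4 ≡ 25^2 = 625 ≡ 625 (mod 713)
5^8 ≡ 625^2 = 390625 ≡ 614 (mod 713)
5^16 ≡ 614^2 = 376996 ≡ 532 (mod 713)
5^32 ≡ 532^2 = 283024 ≡ 676 (mod 713)
5^64 ≡ 676^2 = 456976 ≡ 656 (mod 713)
5^128 ≡ 656^2 = 430336 ≡ 397 (mod 713)
5^256 ≡ 397^2 = 157609 ≡ 36 (mod 713)
5^512 ≡ 36^2 = 1296 ≡ 583 (mod 713)
712 = 512 + 128 + 64 + 8 in binary powers of 2.
So 5^712 ≡ 583 · 397 · 656 · 614 ≡ 315 (mod 713).
Since 315 ≠ 1, base 5 is a Fermat witness: 713 is composite.

315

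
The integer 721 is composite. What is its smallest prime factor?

7

721 is odd.
Digit sum 10, not divisible by 3.
Ends in 1: not divisible by 5.
7: 721 = 7·103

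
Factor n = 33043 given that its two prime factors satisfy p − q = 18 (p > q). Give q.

173

Since p = q + 18, we have 33043 = q(q + 18), so q² + 18q − 33043 = 0.
Discriminant: 18² + 4·33043 = 324 + 132172 = 132496; √132496 = 364.
q = (−18 + 364)/2 = 173, and p = q + 18 = 191.
Check: 173 · 191 = 33043.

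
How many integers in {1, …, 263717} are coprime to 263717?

Factor: 263717 = 31 · 47 · 181.
φ(263717) = (31−1) · (47−1) · (181−1) = 30 · 46 · 180 = 248400.

248400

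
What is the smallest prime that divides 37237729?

37237729 is odd.
Digit sum 40, not divisible by 3.
Ends in 9: not divisible by 5.
7: 37237729 = 7·5319675 + 4
11: 37237729 = 11·3385248 + 1
13: 37237729 = 13·2864440 + 9
17: 37237729 = 17·2190454 + 11
19: 37237729 = 19·1959880 + 9
23: 37237729 = 23·1619031 + 16
29: 37237729 = 29·1284059 + 18
31: 37237729 = 31·1201217 + 2
37: 37237729 = 37·1006425 + 4
41: 37237729 = 41·908237 + 12
43: 37237729 = 43·865993 + 30
47: 37237729 = 47·792292 + 5
53: 37237729 = 53·702598 + 35
59: 37237729 = 59·631147 + 56
61: 37237729 = 61·610454 + 35
67: 37237729 = 67·555787

67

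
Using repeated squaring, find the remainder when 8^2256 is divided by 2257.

8^1 ≡ 8 (mod 2257)
8^2 ≡ 8^2 = 64 ≡ 64 (mod 2257)
8^4 ≡ 64^2 = 4096 ≡ 1839 (mod 2257)
8^8 ≡ 1839^2 = 3381921 ≡ 935 (mod 2257)
8^16 ≡ 935^2 = 874225 ≡ 766 (mod 2257)
8^32 ≡ 766^2 = 586756 ≡ 2193 (mod 2257)
8^64 ≡ 2193^2 = 4809249 ≡ 1839 (mod 2257)
8^128 ≡ 1839^2 = 3381921 ≡ 935 (mod 2257)
8^256 ≡ 935^2 = 874225 ≡ 766 (mod 2257)
8^512 ≡ 766^2 = 586756 ≡ 2193 (mod 2257)
8^1024 ≡ 2193^2 = 4809249 ≡ 1839 (mod 2257)
8^2048 ≡ 1839^2 = 3381921 ≡ 935 (mod 2257)
2256 = 2048 + 128 + 64 + 16 in binary powers of 2.
So 8^2256 ≡ 935 · 935 · 1839 · 766 ≡ 1925 (mod 2257).
Since 1925 ≠ 1, base 8 is a Fermat witness: 2257 is composite.

1925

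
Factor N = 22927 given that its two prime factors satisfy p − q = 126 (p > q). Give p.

227

Since p = q + 126, we have 22927 = q(q + 126), so q² + 126q − 22927 = 0.
Discriminant: 126² + 4·22927 = 15876 + 91708 = 107584; √107584 = 328.
q = (−126 + 328)/2 = 101, and p = q + 126 = 227.
Check: 101 · 227 = 22927.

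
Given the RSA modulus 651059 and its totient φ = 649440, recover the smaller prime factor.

739

φ(n) = (p−1)(q−1) = n − (p+q) + 1, so p + q = 651059 − 649440 + 1 = 1620.
p and q are the roots of t² − 1620t + 651059 = 0.
Discriminant: 1620² − 4·651059 = 2624400 − 2604236 = 20164; √20164 = 142.
q = (1620 − 142)/2 = 739, p = (1620 + 142)/2 = 881.
Check: 739 · 881 = 651059.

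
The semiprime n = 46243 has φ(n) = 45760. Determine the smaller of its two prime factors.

φ(n) = (p−1)(q−1) = n − (p+q) + 1, so p + q = 46243 − 45760 + 1 = 484.
p and q are the roots of t² − 484t + 46243 = 0.
Discriminant: 484² − 4·46243 = 234256 − 184972 = 49284; √49284 = 222.
q = (484 − 222)/2 = 131, p = (484 + 222)/2 = 353.
Check: 131 · 353 = 46243.

131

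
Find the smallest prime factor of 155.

155 is odd.
Digit sum 11, not divisible by 3.
Ends in 5: divisible by 5.

5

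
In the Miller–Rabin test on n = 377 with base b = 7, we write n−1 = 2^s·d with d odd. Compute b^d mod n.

132

377 − 1 = 376 = 2^3 · 47, so d = 47.
7^1 ≡ 7 (mod 377)
7^2 ≡ 7^2 = 49 ≡ 49 (mod 377)
7^4 ≡ 49^2 = 2401 ≡ 139 (mod 377)
7^8 ≡ 139^2 = 19321 ≡ 94 (mod 377)
7^16 ≡ 94^2 = 8836 ≡ 165 (mod 377)
7^32 ≡ 165^2 = 27225 ≡ 81 (mod 377)
47 = 32 + 8 + 4 + 2 + 1 in binary powers of 2.
So 7^47 ≡ 81 · 94 · 139 · 49 · 7 ≡ 132 (mod 377).
Squaring chain: 132 → 82 → 315; never reaches −1, so base 7 is a Miller–Rabin witness that 377 is composite.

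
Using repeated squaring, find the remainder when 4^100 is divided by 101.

1

4^1 ≡ 4 (mod 101)
4^2 ≡ 4^2 = 16 ≡ 16 (mod 101)
4^4 ≡ 16^2 = 256 ≡ 54 (mod 101)
4^8 ≡ 54^2 = 2916 ≡ 88 (mod 101)
4^16 ≡ 88^2 = 7744 ≡ 68 (mod 101)
4^32 ≡ 68^2 = 4624 ≡ 79 (mod 101)
4^64 ≡ 79^2 = 6241 ≡ 80 (mod 101)
100 = 64 + 32 + 4 in binary powers of 2.
So 4^100 ≡ 80 · 79 · 54 ≡ 1 (mod 101).
Since the result is 1, base 4 gives no evidence that 101 is composite.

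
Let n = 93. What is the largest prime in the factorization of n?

93 = 3 · 31
31 is prime.
So 93 = 3 · 31; the largest prime factor is 31.

31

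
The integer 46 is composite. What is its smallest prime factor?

46 is even: 2 divides it.

2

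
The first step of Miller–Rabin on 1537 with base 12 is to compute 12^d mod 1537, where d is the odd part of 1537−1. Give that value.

191

1537 − 1 = 1536 = 2^9 · 3, so d = 3.
12^1 ≡ 12 (mod 1537)
12^2 ≡ 12^2 = 144 ≡ 144 (mod 1537)
3 = 2 + 1 in binary powers of 2.
So 12^3 ≡ 144 · 12 ≡ 191 (mod 1537).
Squaring chain: 191 → 1130 → 1190 → 523 → 1480 → 175 → 1422 → 929 → 784; never reaches −1, so base 12 is a Miller–Rabin witness that 1537 is composite.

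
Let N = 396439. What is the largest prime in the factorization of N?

97

396439 = 61 · 6499
6499 = 67 · 97
97 is prime.
So 396439 = 61 · 67 · 97; the largest prime factor is 97.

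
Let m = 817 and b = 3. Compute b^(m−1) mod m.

121

3^1 ≡ 3 (mod 817)
3^2 ≡ 3^2 = 9 ≡ 9 (mod 817)
3^4 ≡ 9^2 = 81 ≡ 81 (mod 817)
3^8 ≡ 81^2 = 6561 ≡ 25 (mod 817)
3^16 ≡ 25^2 = 625 ≡ 625 (mod 817)
3^32 ≡ 625^2 = 390625 ≡ 99 (mod 817)
3^64 ≡ 99^2 = 9801 ≡ 814 (mod 817)
3^128 ≡ 814^2 = 662596 ≡ 9 (mod 817)
3^256 ≡ 9^2 = 81 ≡ 81 (mod 817)
3^512 ≡ 81^2 = 6561 ≡ 25 (mod 817)
816 = 512 + 256 + 32 + 16 in binary powers of 2.
So 3^816 ≡ 25 · 81 · 99 · 625 ≡ 121 (mod 817).
Since 121 ≠ 1, base 3 is a Fermat witness: 817 is composite.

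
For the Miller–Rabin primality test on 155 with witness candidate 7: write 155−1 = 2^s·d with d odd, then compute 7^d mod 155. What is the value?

155 − 1 = 154 = 2^1 · 77, so d = 77.
7^1 ≡ 7 (mod 155)
7^2 ≡ 7^2 = 49 ≡ 49 (mod 155)
7^4 ≡ 49^2 = 2401 ≡ 76 (mod 155)
7^8 ≡ 76^2 = 5776 ≡ 41 (mod 155)
7^16 ≡ 41^2 = 1681 ≡ 131 (mod 155)
7^32 ≡ 131^2 = 17161 ≡ 111 (mod 155)
7^64 ≡ 111^2 = 12321 ≡ 76 (mod 155)
77 = 64 + 8 + 4 + 1 in binary powers of 2.
So 7^77 ≡ 76 · 41 · 76 · 7 ≡ 142 (mod 155).
Squaring chain: 142; never reaches −1, so base 7 is a Miller–Rabin witness that 155 is composite.

142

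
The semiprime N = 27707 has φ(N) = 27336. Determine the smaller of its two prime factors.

φ(n) = (p−1)(q−1) = n − (p+q) + 1, so p + q = 27707 − 27336 + 1 = 372.
p and q are the roots of t² − 372t + 27707 = 0.
Discriminant: 372² − 4·27707 = 138384 − 110828 = 27556; √27556 = 166.
q = (372 − 166)/2 = 103, p = (372 + 166)/2 = 269.
Check: 103 · 269 = 27707.

103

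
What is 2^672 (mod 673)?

2^1 ≡ 2 (mod 673)
2^2 ≡ 2^2 = 4 ≡ 4 (mod 673)
2^4 ≡ 4^2 = 16 ≡ 16 (mod 673)
2^8 ≡ 16^2 = 256 ≡ 256 (mod 673)
2^16 ≡ 256^2 = 65536 ≡ 255 (mod 673)
2^32 ≡ 255^2 = 65025 ≡ 417 (mod 673)
2^64 ≡ 417^2 = 173889 ≡ 255 (mod 673)
2^128 ≡ 255^2 = 65025 ≡ 417 (mod 673)
2^256 ≡ 417^2 = 173889 ≡ 255 (mod 673)
2^512 ≡ 255^2 = 65025 ≡ 417 (mod 673)
672 = 512 + 128 + 32 in binary powers of 2.
So 2^672 ≡ 417 · 417 · 417 ≡ 1 (mod 673).
Since the result is 1, base 2 gives no evidence that 673 is composite.

1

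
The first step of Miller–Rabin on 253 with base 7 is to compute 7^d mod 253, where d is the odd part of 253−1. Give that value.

57

253 − 1 = 252 = 2^2 · 63, so d = 63.
7^1 ≡ 7 (mod 253)
7^2 ≡ 7^2 = 49 ≡ 49 (mod 253)
7^4 ≡ 49^2 = 2401 ≡ 124 (mod 253)
7^8 ≡ 124^2 = 15376 ≡ 196 (mod 253)
7^16 ≡ 196^2 = 38416 ≡ 213 (mod 253)
7^32 ≡ 213^2 = 45369 ≡ 82 (mod 253)
63 = 32 + 16 + 8 + 4 + 2 + 1 in binary powers of 2.
So 7^63 ≡ 82 · 213 · 196 · 124 · 49 · 7 ≡ 57 (mod 253).
Squaring chain: 57 → 213; never reaches −1, so base 7 is a Miller–Rabin witness that 253 is composite.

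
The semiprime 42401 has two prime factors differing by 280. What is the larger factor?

Since p = q + 280, we have 42401 = q(q + 280), so q² + 280q − 42401 = 0.
Discriminant: 280² + 4·42401 = 78400 + 169604 = 248004; √248004 = 498.
q = (−280 + 498)/2 = 109, and p = q + 280 = 389.
Check: 109 · 389 = 42401.

389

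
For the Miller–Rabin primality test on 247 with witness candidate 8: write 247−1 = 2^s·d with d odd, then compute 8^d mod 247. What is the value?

18

247 − 1 = 246 = 2^1 · 123, so d = 123.
8^1 ≡ 8 (mod 247)
8^2 ≡ 8^2 = 64 ≡ 64 (mod 247)
8^4 ≡ 64^2 = 4096 ≡ 144 (mod 247)
8^8 ≡ 144^2 = 20736 ≡ 235 (mod 247)
8^16 ≡ 235^2 = 55225 ≡ 144 (mod 247)
8^32 ≡ 144^2 = 20736 ≡ 235 (mod 247)
8^64 ≡ 235^2 = 55225 ≡ 144 (mod 247)
123 = 64 + 32 + 16 + 8 + 2 + 1 in binary powers of 2.
So 8^123 ≡ 144 · 235 · 144 · 235 · 64 · 8 ≡ 18 (mod 247).
Squaring chain: 18; never reaches −1, so base 8 is a Miller–Rabin witness that 247 is composite.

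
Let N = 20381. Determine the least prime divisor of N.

89

20381 is odd.
Digit sum 14, not divisible by 3.
Ends in 1: not divisible by 5.
7: 20381 = 7·2911 + 4
11: 20381 = 11·1852 + 9
13: 20381 = 13·1567 + 10
17: 20381 = 17·1198 + 15
19: 20381 = 19·1072 + 13
23: 20381 = 23·886 + 3
29: 20381 = 29·702 + 23
31: 20381 = 31·657 + 14
37: 20381 = 37·550 + 31
41: 20381 = 41·497 + 4
43: 20381 = 43·473 + 42
47: 20381 = 47·433 + 30
53: 20381 = 53·384 + 29
59: 20381 = 59·345 + 26
61: 20381 = 61·334 + 7
67: 20381 = 67·304 + 13
71: 20381 = 71·287 + 4
73: 20381 = 73·279 + 14
79: 20381 = 79·257 + 78
83: 20381 = 83·245 + 46
89: 20381 = 89·229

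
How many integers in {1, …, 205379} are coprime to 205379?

201898

Factor: 205379 = 59^3.
φ(205379) = 59^2·(59−1) = 201898.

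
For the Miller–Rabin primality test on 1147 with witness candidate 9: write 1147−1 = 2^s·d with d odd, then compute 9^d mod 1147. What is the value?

47

1147 − 1 = 1146 = 2^1 · 573, so d = 573.
9^1 ≡ 9 (mod 1147)
9^2 ≡ 9^2 = 81 ≡ 81 (mod 1147)
9^4 ≡ 81^2 = 6561 ≡ 826 (mod 1147)
9^8 ≡ 826^2 = 682276 ≡ 958 (mod 1147)
9^16 ≡ 958^2 = 917764 ≡ 164 (mod 1147)
9^32 ≡ 164^2 = 26896 ≡ 515 (mod 1147)
9^64 ≡ 515^2 = 265225 ≡ 268 (mod 1147)
9^128 ≡ 268^2 = 71824 ≡ 710 (mod 1147)
9^256 ≡ 710^2 = 504100 ≡ 567 (mod 1147)
9^512 ≡ 567^2 = 321489 ≡ 329 (mod 1147)
573 = 512 + 32 + 16 + 8 + 4 + 1 in binary powers of 2.
So 9^573 ≡ 329 · 515 · 164 · 958 · 826 · 9 ≡ 47 (mod 1147).
Squaring chain: 47; never reaches −1, so base 9 is a Miller–Rabin witness that 1147 is composite.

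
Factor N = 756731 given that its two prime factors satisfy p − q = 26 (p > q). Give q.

857

Since p = q + 26, we have 756731 = q(q + 26), so q² + 26q − 756731 = 0.
Discriminant: 26² + 4·756731 = 676 + 3026924 = 3027600; √3027600 = 1740.
q = (−26 + 1740)/2 = 857, and p = q + 26 = 883.
Check: 857 · 883 = 756731.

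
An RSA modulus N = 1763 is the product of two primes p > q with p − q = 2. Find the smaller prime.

41

Since p = q + 2, we have 1763 = q(q + 2), so q² + 2q − 1763 = 0.
Discriminant: 2² + 4·1763 = 4 + 7052 = 7056; √7056 = 84.
q = (−2 + 84)/2 = 41, and p = q + 2 = 43.
Check: 41 · 43 = 1763.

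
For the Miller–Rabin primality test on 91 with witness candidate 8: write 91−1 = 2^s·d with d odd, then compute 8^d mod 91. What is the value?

91 − 1 = 90 = 2^1 · 45, so d = 45.
8^1 ≡ 8 (mod 91)
8^2 ≡ 8^2 = 64 ≡ 64 (mod 91)
8^4 ≡ 64^2 = 4096 ≡ 1 (mod 91)
8^8 ≡ 1^2 = 1 ≡ 1 (mod 91)
8^16 ≡ 1^2 = 1 ≡ 1 (mod 91)
8^32 ≡ 1^2 = 1 ≡ 1 (mod 91)
45 = 32 + 8 + 4 + 1 in binary powers of 2.
So 8^45 ≡ 1 · 1 · 1 · 8 ≡ 8 (mod 91).
Squaring chain: 8; never reaches −1, so base 8 is a Miller–Rabin witness that 91 is composite.

8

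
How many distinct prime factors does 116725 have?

116725 = 5^2 · 4669
4669 = 7 · 667
667 = 23 · 29
116725 = 5^2 · 7 · 23 · 29, which has 4 distinct prime factors.

4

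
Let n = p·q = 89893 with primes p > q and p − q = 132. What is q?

241

Since p = q + 132, we have 89893 = q(q + 132), so q² + 132q − 89893 = 0.
Discriminant: 132² + 4·89893 = 17424 + 359572 = 376996; √376996 = 614.
q = (−132 + 614)/2 = 241, and p = q + 132 = 373.
Check: 241 · 373 = 89893.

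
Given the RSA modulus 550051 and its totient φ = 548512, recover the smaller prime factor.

φ(n) = (p−1)(q−1) = n − (p+q) + 1, so p + q = 550051 − 548512 + 1 = 1540.
p and q are the roots of t² − 1540t + 550051 = 0.
Discriminant: 1540² − 4·550051 = 2371600 − 2200204 = 171396; √171396 = 414.
q = (1540 − 414)/2 = 563, p = (1540 + 414)/2 = 977.
Check: 563 · 977 = 550051.

563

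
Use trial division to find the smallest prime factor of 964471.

964471 is odd.
Digit sum 31, not divisible by 3.
Ends in 1: not divisible by 5.
7: 964471 = 7·137781 + 4
11: 964471 = 11·87679 + 2
13: 964471 = 13·74190 + 1
17: 964471 = 17·56733 + 10
19: 964471 = 19·50761 + 12
23: 964471 = 23·41933 + 12
29: 964471 = 29·33257 + 18
31: 964471 = 31·31111 + 30
37: 964471 = 37·26066 + 29
41: 964471 = 41·23523 + 28
43: 964471 = 43·22429 + 24
47: 964471 = 47·20520 + 31
53: 964471 = 53·18197 + 30
59: 964471 = 59·16346 + 57
61: 964471 = 61·15811

61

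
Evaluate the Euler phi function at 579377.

539392

Factor: 579377 = 17 · 173 · 197.
φ(579377) = (17−1) · (173−1) · (197−1) = 16 · 172 · 196 = 539392.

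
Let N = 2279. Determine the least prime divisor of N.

2279 is odd.
Digit sum 20, not divisible by 3.
Ends in 9: not divisible by 5.
7: 2279 = 7·325 + 4
11: 2279 = 11·207 + 2
13: 2279 = 13·175 + 4
17: 2279 = 17·134 + 1
19: 2279 = 19·119 + 18
23: 2279 = 23·99 + 2
29: 2279 = 29·78 + 17
31: 2279 = 31·73 + 16
37: 2279 = 37·61 + 22
41: 2279 = 41·55 + 24
43: 2279 = 43·53

43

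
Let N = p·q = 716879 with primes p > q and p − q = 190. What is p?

947

Since p = q + 190, we have 716879 = q(q + 190), so q² + 190q − 716879 = 0.
Discriminant: 190² + 4·716879 = 36100 + 2867516 = 2903616; √2903616 = 1704.
q = (−190 + 1704)/2 = 757, and p = q + 190 = 947.
Check: 757 · 947 = 716879.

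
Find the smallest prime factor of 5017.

5017 is odd.
Digit sum 13, not divisible by 3.
Ends in 7: not divisible by 5.
7: 5017 = 7·716 + 5
11: 5017 = 11·456 + 1
13: 5017 = 13·385 + 12
17: 5017 = 17·295 + 2
19: 5017 = 19·264 + 1
23: 5017 = 23·218 + 3
29: 5017 = 29·173

29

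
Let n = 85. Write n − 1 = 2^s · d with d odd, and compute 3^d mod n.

85 − 1 = 84 = 2^2 · 21, so d = 21.
3^1 ≡ 3 (mod 85)
3^2 ≡ 3^2 = 9 ≡ 9 (mod 85)
3^4 ≡ 9^2 = 81 ≡ 81 (mod 85)
3^8 ≡ 81^2 = 6561 ≡ 16 (mod 85)
3^16 ≡ 16^2 = 256 ≡ 1 (mod 85)
21 = 16 + 4 + 1 in binary powers of 2.
So 3^21 ≡ 1 · 81 · 3 ≡ 73 (mod 85).
Squaring chain: 73 → 59; never reaches −1, so base 3 is a Miller–Rabin witness that 85 is composite.

73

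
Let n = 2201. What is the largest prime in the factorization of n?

71

2201 = 31 · 71
71 is prime.
So 2201 = 31 · 71; the largest prime factor is 71.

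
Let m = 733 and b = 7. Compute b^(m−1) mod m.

7^1 ≡ 7 (mod 733)
7^2 ≡ 7^2 = 49 ≡ 49 (mod 733)
7^4 ≡ 49^2 = 2401 ≡ 202 (mod 733)
7^8 ≡ 202^2 = 40804 ≡ 489 (mod 733)
7^16 ≡ 489^2 = 239121 ≡ 163 (mod 733)
7^32 ≡ 163^2 = 26569 ≡ 181 (mod 733)
7^64 ≡ 181^2 = 32761 ≡ 509 (mod 733)
7^128 ≡ 509^2 = 259081 ≡ 332 (mod 733)
7^256 ≡ 332^2 = 110224 ≡ 274 (mod 733)
7^512 ≡ 274^2 = 75076 ≡ 310 (mod 733)
732 = 512 + 128 + 64 + 16 + 8 + 4 in binary powers of 2.
So 7^732 ≡ 310 · 332 · 509 · 163 · 489 · 202 ≡ 1 (mod 733).
Since the result is 1, base 7 gives no evidence that 733 is composite.

1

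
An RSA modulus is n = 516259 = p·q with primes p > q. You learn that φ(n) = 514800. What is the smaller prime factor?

601

φ(n) = (p−1)(q−1) = n − (p+q) + 1, so p + q = 516259 − 514800 + 1 = 1460.
p and q are the roots of t² − 1460t + 516259 = 0.
Discriminant: 1460² − 4·516259 = 2131600 − 2065036 = 66564; √66564 = 258.
q = (1460 − 258)/2 = 601, p = (1460 + 258)/2 = 859.
Check: 601 · 859 = 516259.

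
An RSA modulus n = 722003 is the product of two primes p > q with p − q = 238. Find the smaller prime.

739

Since p = q + 238, we have 722003 = q(q + 238), so q² + 238q − 722003 = 0.
Discriminant: 238² + 4·722003 = 56644 + 2888012 = 2944656; √2944656 = 1716.
q = (−238 + 1716)/2 = 739, and p = q + 238 = 977.
Check: 739 · 977 = 722003.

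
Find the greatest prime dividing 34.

34 = 2 · 17
17 is prime.
So 34 = 2 · 17; the largest prime factor is 17.

17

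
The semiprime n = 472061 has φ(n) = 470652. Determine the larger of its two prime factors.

863

φ(n) = (p−1)(q−1) = n − (p+q) + 1, so p + q = 472061 − 470652 + 1 = 1410.
p and q are the roots of t² − 1410t + 472061 = 0.
Discriminant: 1410² − 4·472061 = 1988100 − 1888244 = 99856; √99856 = 316.
q = (1410 − 316)/2 = 547, p = (1410 + 316)/2 = 863.
Check: 547 · 863 = 472061.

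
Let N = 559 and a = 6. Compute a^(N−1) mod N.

6^1 ≡ 6 (mod 559)
6^2 ≡ 6^2 = 36 ≡ 36 (mod 559)
6^4 ≡ 36^2 = 1296 ≡ 178 (mod 559)
6^8 ≡ 178^2 = 31684 ≡ 380 (mod 559)
6^16 ≡ 380^2 = 144400 ≡ 178 (mod 559)
6^32 ≡ 178^2 = 31684 ≡ 380 (mod 559)
6^64 ≡ 380^2 = 144400 ≡ 178 (mod 559)
6^128 ≡ 178^2 = 31684 ≡ 380 (mod 559)
6^256 ≡ 380^2 = 144400 ≡ 178 (mod 559)
6^512 ≡ 178^2 = 31684 ≡ 380 (mod 559)
558 = 512 + 32 + 8 + 4 + 2 in binary powers of 2.
So 6^558 ≡ 380 · 380 · 380 · 178 · 36 ≡ 259 (mod 559).
Since 259 ≠ 1, base 6 is a Fermat witness: 559 is composite.

259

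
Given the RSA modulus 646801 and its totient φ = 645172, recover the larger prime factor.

φ(n) = (p−1)(q−1) = n − (p+q) + 1, so p + q = 646801 − 645172 + 1 = 1630.
p and q are the roots of t² − 1630t + 646801 = 0.
Discriminant: 1630² − 4·646801 = 2656900 − 2587204 = 69696; √69696 = 264.
q = (1630 − 264)/2 = 683, p = (1630 + 264)/2 = 947.
Check: 683 · 947 = 646801.

947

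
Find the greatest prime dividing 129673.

129673 = 31 · 4183
4183 = 47 · 89
89 is prime.
So 129673 = 31 · 47 · 89; the largest prime factor is 89.

89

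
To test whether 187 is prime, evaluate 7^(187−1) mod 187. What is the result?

7^1 ≡ 7 (mod 187)
7^2 ≡ 7^2 = 49 ≡ 49 (mod 187)
7^4 ≡ 49^2 = 2401 ≡ 157 (mod 187)
7^8 ≡ 157^2 = 24649 ≡ 152 (mod 187)
7^16 ≡ 152^2 = 23104 ≡ 103 (mod 187)
7^32 ≡ 103^2 = 10609 ≡ 137 (mod 187)
7^64 ≡ 137^2 = 18769 ≡ 69 (mod 187)
7^128 ≡ 69^2 = 4761 ≡ 86 (mod 187)
186 = 128 + 32 + 16 + 8 + 2 in binary powers of 2.
So 7^186 ≡ 86 · 137 · 103 · 152 · 49 ≡ 70 (mod 187).
Since 70 ≠ 1, base 7 is a Fermat witness: 187 is composite.

70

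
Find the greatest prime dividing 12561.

79

12561 = 3 · 4187
4187 = 53 · 79
79 is prime.
So 12561 = 3 · 53 · 79; the largest prime factor is 79.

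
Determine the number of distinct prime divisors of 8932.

8932 = 2^2 · 2233
2233 = 7 · 319
319 = 11 · 29
8932 = 2^2 · 7 · 11 · 29, which has 4 distinct prime factors.

4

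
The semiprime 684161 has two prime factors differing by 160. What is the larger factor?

911

Since p = q + 160, we have 684161 = q(q + 160), so q² + 160q − 684161 = 0.
Discriminant: 160² + 4·684161 = 25600 + 2736644 = 2762244; √2762244 = 1662.
q = (−160 + 1662)/2 = 751, and p = q + 160 = 911.
Check: 751 · 911 = 684161.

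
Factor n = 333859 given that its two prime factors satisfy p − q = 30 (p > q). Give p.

Since p = q + 30, we have 333859 = q(q + 30), so q² + 30q − 333859 = 0.
Discriminant: 30² + 4·333859 = 900 + 1335436 = 1336336; √1336336 = 1156.
q = (−30 + 1156)/2 = 563, and p = q + 30 = 593.
Check: 563 · 593 = 333859.

593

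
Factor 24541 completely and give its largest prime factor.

24541 = 11 · 2231
2231 = 23 · 97
97 is prime.
So 24541 = 11 · 23 · 97; the largest prime factor is 97.

97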